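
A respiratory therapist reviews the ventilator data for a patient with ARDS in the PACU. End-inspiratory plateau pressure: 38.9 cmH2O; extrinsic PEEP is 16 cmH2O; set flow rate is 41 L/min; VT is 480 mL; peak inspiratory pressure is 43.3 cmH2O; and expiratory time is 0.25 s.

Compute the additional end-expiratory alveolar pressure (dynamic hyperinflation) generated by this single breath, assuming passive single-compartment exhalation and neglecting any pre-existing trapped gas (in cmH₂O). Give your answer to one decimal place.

Flow: 41 L/min ÷ 60 = 0.6833 L/s.
R = (PIP − Pplat)/V̇ = (43.3 − 38.9) / 0.6833 = 4.4/0.6833 = 6.439 cmH2O·s/L.
C = Vt/(Pplat − PEEP) = 480.0 / (38.9 − 16) = 480.0/22.9 = 20.961 mL/cmH2O.
τ = R × C = 6.439 × 0.02096 L/cmH2O = 0.135 s.
Fraction remaining = e^(−Te/τ) = e^(−0.25/0.135) = 0.1569; trapped volume = 480.0 × 0.1569 = 75.312 mL.
Additional alveolar pressure from trapping ≈ V_trapped / C = 75.312 / 20.961 = 3.593 cmH2O.

3.6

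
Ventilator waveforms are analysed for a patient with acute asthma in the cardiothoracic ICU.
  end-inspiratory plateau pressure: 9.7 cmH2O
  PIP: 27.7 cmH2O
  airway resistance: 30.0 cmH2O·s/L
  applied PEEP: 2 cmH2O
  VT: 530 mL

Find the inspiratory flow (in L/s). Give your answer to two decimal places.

flow = (PIP − Pplat) / Raw = 18.0 / 30.0 = 0.6 L/s.

0.60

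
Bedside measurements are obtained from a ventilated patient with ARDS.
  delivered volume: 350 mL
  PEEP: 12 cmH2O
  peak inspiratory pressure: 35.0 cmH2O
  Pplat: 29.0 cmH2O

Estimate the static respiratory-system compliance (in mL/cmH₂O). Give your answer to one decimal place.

20.6

Cstat = Vt / (Pplat − PEEP) = 350 / (29.0 − 12) = 350 / 17.0 = 20.588 mL/cmH2O.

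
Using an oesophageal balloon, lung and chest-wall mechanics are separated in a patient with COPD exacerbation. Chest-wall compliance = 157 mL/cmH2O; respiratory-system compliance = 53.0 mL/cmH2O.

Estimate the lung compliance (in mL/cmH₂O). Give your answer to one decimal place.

80.0

1/CL = 1/Crs − 1/Ccw.
1/CL = 1/53.0 − 1/157 = 0.0125.
CL = 80.0 mL/cmH2O.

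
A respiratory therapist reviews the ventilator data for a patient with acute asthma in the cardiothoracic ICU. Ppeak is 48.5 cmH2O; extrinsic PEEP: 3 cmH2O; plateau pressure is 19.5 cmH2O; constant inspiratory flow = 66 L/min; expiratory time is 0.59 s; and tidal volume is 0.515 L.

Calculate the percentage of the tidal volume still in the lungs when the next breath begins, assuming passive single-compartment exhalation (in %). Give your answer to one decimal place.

Flow: 66 L/min ÷ 60 = 1.1 L/s.
R = (PIP − Pplat)/V̇ = (48.5 − 19.5) / 1.1 = 29.0/1.1 = 26.364 cmH2O·s/L.
C = Vt/(Pplat − PEEP) = 515.0 / (19.5 − 3) = 515.0/16.5 = 31.212 mL/cmH2O.
τ = R × C = 26.364 × 0.03121 L/cmH2O = 0.8228 s.
Fraction remaining at end-expiration = e^(−Te/τ) = e^(−0.59/0.8228) = 0.4882 → 48.82%.

48.8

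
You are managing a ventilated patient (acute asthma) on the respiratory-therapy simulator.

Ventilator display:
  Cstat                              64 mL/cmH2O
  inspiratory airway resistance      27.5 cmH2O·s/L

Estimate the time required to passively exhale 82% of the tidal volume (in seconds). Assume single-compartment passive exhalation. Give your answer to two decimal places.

3.02

τ = R × C = 27.5 × 64 mL/cmH2O = 27.5 × 0.064 L/cmH2O = 1.76 s.
Exhaled fraction f = 1 − e^(−t/τ) → t = −τ·ln(1 − f) = −1.76·ln(0.18) = 3.018 s.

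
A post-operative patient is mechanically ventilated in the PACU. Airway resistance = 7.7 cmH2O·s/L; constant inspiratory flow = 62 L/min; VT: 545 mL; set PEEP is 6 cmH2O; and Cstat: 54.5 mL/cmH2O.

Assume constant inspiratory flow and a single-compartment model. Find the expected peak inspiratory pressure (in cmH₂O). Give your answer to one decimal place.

24.0

Flow: 62 L/min ÷ 60 = 1.0333 L/s.
Equation of motion (constant flow): PIP = Vt/C + R·V̇ + PEEP.
PIP = 545/54.5 + 7.7×1.0333 + 6 = 10.0 + 7.956 + 6 = 23.956 cmH2O.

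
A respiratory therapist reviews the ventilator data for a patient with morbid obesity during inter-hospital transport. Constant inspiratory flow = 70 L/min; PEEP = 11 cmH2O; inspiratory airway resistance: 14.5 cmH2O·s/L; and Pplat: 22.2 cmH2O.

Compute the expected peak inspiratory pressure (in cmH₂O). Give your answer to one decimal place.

39.1

Flow: 70 L/min ÷ 60 = 1.1667 L/s.
PIP = Pplat + Raw × flow = 22.2 + 14.5 × 1.1667 = 22.2 + 16.917 = 39.117 cmH2O.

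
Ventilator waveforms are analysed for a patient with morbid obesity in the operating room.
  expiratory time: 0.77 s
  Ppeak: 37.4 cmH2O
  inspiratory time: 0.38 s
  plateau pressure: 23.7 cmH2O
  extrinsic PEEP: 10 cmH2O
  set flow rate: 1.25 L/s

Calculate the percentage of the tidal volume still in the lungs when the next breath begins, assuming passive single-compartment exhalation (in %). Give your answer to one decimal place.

Vt = flow × Ti = 1.25 L/s × 0.38 s × 1000 mL/L = 475.0 mL.
R = (PIP − Pplat)/V̇ = (37.4 − 23.7) / 1.25 = 13.7/1.25 = 10.96 cmH2O·s/L.
C = Vt/(Pplat − PEEP) = 475.0 / (23.7 − 10) = 475.0/13.7 = 34.672 mL/cmH2O.
τ = R × C = 10.96 × 0.03467 L/cmH2O = 0.38 s.
Fraction remaining at end-expiration = e^(−Te/τ) = e^(−0.77/0.38) = 0.1318 → 13.18%.

13.2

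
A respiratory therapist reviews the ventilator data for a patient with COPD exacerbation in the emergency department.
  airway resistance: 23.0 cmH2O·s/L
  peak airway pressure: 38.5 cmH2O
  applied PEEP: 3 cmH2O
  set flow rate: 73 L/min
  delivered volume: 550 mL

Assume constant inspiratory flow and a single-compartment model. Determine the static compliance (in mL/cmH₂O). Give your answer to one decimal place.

Flow: 73 L/min ÷ 60 = 1.2167 L/s.
Equation of motion (constant flow): PIP = Vt/C + R·V̇ + PEEP.
Vt/C = PIP − R·V̇ − PEEP = 38.5 − 23.0×1.2167 − 3 = 38.5 − 27.984 − 3 = 7.516 cmH2O.
C = Vt / 7.516 = 550 / 7.516 = 73.177 mL/cmH2O.

73.2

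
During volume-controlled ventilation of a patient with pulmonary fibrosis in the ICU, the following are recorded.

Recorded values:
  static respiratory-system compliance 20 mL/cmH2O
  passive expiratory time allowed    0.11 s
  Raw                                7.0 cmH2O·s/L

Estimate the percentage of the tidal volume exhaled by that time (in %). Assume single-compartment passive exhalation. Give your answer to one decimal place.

τ = R × C = 7.0 × 20 mL/cmH2O = 7.0 × 0.020 L/cmH2O = 0.14 s.
Passive exhalation: V(t)/V₀ = e^(−t/τ) = e^(−0.11/0.14) = 0.4558.
Fraction exhaled = 1 − 0.4558 = 0.5442 → 54.42%.

54.4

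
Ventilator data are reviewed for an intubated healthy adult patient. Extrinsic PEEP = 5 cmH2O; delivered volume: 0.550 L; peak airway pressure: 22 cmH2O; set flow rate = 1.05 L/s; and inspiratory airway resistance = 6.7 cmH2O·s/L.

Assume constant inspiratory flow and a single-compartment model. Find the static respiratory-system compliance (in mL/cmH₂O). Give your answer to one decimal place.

Equation of motion (constant flow): PIP = Vt/C + R·V̇ + PEEP.
Vt/C = PIP − R·V̇ − PEEP = 22 − 6.7×1.05 − 5 = 22 − 7.035 − 5 = 9.965 cmH2O.
C = Vt / 9.965 = 550 / 9.965 = 55.193 mL/cmH2O.

55.2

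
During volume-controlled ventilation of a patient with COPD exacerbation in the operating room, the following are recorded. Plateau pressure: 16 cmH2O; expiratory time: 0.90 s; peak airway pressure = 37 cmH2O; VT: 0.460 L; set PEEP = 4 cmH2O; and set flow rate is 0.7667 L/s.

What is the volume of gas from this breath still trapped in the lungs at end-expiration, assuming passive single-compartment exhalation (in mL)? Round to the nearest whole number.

195

R = (PIP − Pplat)/V̇ = (37 − 16) / 0.7667 = 21.0/0.7667 = 27.39 cmH2O·s/L.
C = Vt/(Pplat − PEEP) = 460.0 / (16 − 4) = 460.0/12.0 = 38.333 mL/cmH2O.
τ = R × C = 27.39 × 0.03833 L/cmH2O = 1.05 s.
Fraction remaining = e^(−Te/τ) = e^(−0.90/1.05) = 0.4244.
Trapped volume = 460.0 × 0.4244 = 195.22 mL.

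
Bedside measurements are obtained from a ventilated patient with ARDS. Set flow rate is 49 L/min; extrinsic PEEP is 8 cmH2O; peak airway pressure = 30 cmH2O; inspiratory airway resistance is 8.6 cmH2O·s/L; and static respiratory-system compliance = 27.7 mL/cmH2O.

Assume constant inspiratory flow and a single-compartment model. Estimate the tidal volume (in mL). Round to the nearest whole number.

Flow: 49 L/min ÷ 60 = 0.8167 L/s.
Equation of motion (constant flow): PIP = Vt/C + R·V̇ + PEEP.
Vt/C = PIP − R·V̇ − PEEP = 30 − 7.024 − 8 = 14.976 cmH2O.
Vt = C × 14.976 = 27.7 × 14.976 = 414.84 mL.

415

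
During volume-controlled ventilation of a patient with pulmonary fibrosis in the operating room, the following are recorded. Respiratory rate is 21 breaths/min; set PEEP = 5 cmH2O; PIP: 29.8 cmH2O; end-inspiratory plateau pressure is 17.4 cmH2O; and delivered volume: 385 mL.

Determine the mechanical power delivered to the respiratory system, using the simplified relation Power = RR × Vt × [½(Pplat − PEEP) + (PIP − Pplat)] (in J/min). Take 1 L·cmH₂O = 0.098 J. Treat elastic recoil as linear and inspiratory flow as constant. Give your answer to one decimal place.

Per-breath work = Vt × [½(Pplat−PEEP) + (PIP−Pplat)] = 0.385 × [0.5×12.4 + 12.4] = 0.385 × 18.6 = 7.161 L·cmH2O.
Power = 21 × 7.161 = 150.38 L·cmH2O/min.
× 0.098 J/(L·cmH2O) → 14.737 J/min.

14.7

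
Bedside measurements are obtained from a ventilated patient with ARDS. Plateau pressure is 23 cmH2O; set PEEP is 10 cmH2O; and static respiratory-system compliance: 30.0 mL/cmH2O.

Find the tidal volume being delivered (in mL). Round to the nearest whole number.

390

Vt = Cstat × (Pplat − PEEP) = 30.0 × (23 − 10) = 30.0 × 13.0 = 390.0 mL.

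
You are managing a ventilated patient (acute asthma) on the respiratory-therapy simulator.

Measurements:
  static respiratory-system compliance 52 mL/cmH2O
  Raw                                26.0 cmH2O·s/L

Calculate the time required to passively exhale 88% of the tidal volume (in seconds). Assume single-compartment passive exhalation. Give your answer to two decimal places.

τ = R × C = 26.0 × 52 mL/cmH2O = 26.0 × 0.052 L/cmH2O = 1.352 s.
Exhaled fraction f = 1 − e^(−t/τ) → t = −τ·ln(1 − f) = −1.352·ln(0.12) = 2.867 s.

2.87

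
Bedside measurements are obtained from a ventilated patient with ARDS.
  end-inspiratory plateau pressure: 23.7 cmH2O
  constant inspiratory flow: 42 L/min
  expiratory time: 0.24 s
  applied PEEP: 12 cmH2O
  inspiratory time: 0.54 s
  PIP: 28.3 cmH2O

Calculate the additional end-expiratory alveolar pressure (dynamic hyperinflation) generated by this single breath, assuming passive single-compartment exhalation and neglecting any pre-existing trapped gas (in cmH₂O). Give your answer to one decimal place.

3.8

Flow: 42 L/min ÷ 60 = 0.7 L/s.
Vt = flow × Ti = 0.7 L/s × 0.54 s × 1000 mL/L = 378.0 mL.
R = (PIP − Pplat)/V̇ = (28.3 − 23.7) / 0.7 = 4.6/0.7 = 6.571 cmH2O·s/L.
C = Vt/(Pplat − PEEP) = 378.0 / (23.7 − 12) = 378.0/11.7 = 32.308 mL/cmH2O.
τ = R × C = 6.571 × 0.03231 L/cmH2O = 0.2123 s.
Fraction remaining = e^(−Te/τ) = e^(−0.24/0.2123) = 0.3229; trapped volume = 378.0 × 0.3229 = 122.06 mL.
Additional alveolar pressure from trapping ≈ V_trapped / C = 122.06 / 32.308 = 3.778 cmH2O.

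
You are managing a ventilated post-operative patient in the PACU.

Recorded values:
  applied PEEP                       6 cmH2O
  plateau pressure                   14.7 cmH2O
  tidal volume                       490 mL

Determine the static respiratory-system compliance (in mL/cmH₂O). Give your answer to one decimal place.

56.3

Cstat = Vt / (Pplat − PEEP) = 490 / (14.7 − 6) = 490 / 8.7 = 56.322 mL/cmH2O.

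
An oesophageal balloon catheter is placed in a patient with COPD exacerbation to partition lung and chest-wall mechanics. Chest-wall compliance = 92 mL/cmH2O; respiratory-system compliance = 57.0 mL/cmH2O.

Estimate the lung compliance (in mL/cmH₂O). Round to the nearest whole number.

1/CL = 1/Crs − 1/Ccw.
1/CL = 1/57.0 − 1/92 = 0.006674.
CL = 149.84 mL/cmH2O.

150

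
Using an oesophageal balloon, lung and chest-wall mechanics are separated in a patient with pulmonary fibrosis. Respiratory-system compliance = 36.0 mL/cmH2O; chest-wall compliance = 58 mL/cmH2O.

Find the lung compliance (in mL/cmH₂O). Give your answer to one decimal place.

1/CL = 1/Crs − 1/Ccw.
1/CL = 1/36.0 − 1/58 = 0.01054.
CL = 94.877 mL/cmH2O.

94.9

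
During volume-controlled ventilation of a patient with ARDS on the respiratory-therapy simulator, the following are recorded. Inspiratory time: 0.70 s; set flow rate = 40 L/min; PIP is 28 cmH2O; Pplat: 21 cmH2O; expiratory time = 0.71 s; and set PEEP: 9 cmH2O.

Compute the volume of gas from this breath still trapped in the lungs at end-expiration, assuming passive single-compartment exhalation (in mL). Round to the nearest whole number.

82

Flow: 40 L/min ÷ 60 = 0.6667 L/s.
Vt = flow × Ti = 0.6667 L/s × 0.70 s × 1000 mL/L = 466.69 mL.
R = (PIP − Pplat)/V̇ = (28 − 21) / 0.6667 = 7.0/0.6667 = 10.499 cmH2O·s/L.
C = Vt/(Pplat − PEEP) = 466.69 / (21 − 9) = 466.69/12.0 = 38.891 mL/cmH2O.
τ = R × C = 10.499 × 0.03889 L/cmH2O = 0.4083 s.
Fraction remaining = e^(−Te/τ) = e^(−0.71/0.4083) = 0.1757.
Trapped volume = 466.69 × 0.1757 = 81.997 mL.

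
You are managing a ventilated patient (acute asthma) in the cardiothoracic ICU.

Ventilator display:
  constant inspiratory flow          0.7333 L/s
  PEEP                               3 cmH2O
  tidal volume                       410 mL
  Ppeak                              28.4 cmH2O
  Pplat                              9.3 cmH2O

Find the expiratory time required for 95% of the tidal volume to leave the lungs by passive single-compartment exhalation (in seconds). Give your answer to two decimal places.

5.08

R = (PIP − Pplat)/V̇ = (28.4 − 9.3) / 0.7333 = 19.1/0.7333 = 26.047 cmH2O·s/L.
C = Vt/(Pplat − PEEP) = 410.0 / (9.3 − 3) = 410.0/6.3 = 65.079 mL/cmH2O.
τ = R × C = 26.047 × 0.06508 L/cmH2O = 1.695 s.
t = −τ·ln(1 − 0.95) = −1.695·ln(0.05) = 5.078 s.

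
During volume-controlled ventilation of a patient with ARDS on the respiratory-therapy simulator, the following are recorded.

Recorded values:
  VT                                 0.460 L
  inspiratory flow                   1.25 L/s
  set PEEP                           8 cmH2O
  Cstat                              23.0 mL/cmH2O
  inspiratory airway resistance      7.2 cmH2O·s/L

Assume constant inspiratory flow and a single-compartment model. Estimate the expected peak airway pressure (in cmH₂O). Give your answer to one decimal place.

37.0

Equation of motion (constant flow): PIP = Vt/C + R·V̇ + PEEP.
PIP = 460/23.0 + 7.2×1.25 + 8 = 20.0 + 9.0 + 8 = 37.0 cmH2O.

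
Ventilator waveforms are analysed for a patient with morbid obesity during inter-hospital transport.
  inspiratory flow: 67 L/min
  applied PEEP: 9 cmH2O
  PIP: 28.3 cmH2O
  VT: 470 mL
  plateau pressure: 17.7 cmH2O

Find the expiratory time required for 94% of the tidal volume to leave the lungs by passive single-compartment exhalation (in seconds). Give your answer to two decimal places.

1.44

Flow: 67 L/min ÷ 60 = 1.1167 L/s.
R = (PIP − Pplat)/V̇ = (28.3 − 17.7) / 1.1167 = 10.6/1.1167 = 9.492 cmH2O·s/L.
C = Vt/(Pplat − PEEP) = 470.0 / (17.7 − 9) = 470.0/8.7 = 54.023 mL/cmH2O.
τ = R × C = 9.492 × 0.05402 L/cmH2O = 0.5128 s.
t = −τ·ln(1 − 0.94) = −0.5128·ln(0.06) = 1.443 s.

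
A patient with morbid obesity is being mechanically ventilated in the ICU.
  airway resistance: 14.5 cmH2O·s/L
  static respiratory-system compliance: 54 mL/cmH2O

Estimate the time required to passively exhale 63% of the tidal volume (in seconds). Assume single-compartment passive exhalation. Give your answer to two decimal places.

0.78

τ = R × C = 14.5 × 54 mL/cmH2O = 14.5 × 0.054 L/cmH2O = 0.783 s.
Exhaled fraction f = 1 − e^(−t/τ) → t = −τ·ln(1 − f) = −0.783·ln(0.37) = 0.7785 s.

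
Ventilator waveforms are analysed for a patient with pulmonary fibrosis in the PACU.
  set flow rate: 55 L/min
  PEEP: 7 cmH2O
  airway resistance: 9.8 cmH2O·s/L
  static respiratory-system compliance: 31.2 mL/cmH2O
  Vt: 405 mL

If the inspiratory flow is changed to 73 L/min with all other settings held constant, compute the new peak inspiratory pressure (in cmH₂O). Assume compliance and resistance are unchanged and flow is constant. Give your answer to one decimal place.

Flow: 55 L/min ÷ 60 = 0.9167 L/s.
New flow: 73 L/min ÷ 60 = 1.2167 L/s.
PIP = Vt/C + R·V̇ + PEEP (constant-flow equation of motion).
Only the resistive term changes: ΔPIP = R × ΔV̇ = 9.8 × (1.2167 − 0.9167) = 9.8 × 0.3 = 2.94 cmH2O.
Original PIP = 405/31.2 + 9.8×0.9167 + 7 = 28.964 cmH2O; new PIP = 28.964 + (2.94) = 31.904 cmH2O.

31.9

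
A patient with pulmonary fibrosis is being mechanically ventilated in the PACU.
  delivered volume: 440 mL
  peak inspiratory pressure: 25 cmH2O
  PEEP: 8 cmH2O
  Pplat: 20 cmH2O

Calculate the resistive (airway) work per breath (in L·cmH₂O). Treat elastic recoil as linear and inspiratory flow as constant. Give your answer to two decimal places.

With constant inspiratory flow the resistive pressure is constant at PIP − Pplat = 25 − 20 = 5.0 cmH2O, so resistive work = 5.0 × 0.440 = 2.2 L·cmH2O.

2.20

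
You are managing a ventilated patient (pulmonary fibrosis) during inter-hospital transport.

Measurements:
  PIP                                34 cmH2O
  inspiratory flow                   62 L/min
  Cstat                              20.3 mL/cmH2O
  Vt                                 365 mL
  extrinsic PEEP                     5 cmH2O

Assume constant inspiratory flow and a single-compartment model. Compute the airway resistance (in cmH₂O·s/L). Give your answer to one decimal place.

Flow: 62 L/min ÷ 60 = 1.0333 L/s.
Equation of motion (constant flow): PIP = Vt/C + R·V̇ + PEEP.
R·V̇ = PIP − Vt/C − PEEP = 34 − 365/20.3 − 5 = 34 − 17.98 − 5 = 11.02 cmH2O.
R = 11.02 / 1.0333 = 10.665 cmH2O·s/L.

10.7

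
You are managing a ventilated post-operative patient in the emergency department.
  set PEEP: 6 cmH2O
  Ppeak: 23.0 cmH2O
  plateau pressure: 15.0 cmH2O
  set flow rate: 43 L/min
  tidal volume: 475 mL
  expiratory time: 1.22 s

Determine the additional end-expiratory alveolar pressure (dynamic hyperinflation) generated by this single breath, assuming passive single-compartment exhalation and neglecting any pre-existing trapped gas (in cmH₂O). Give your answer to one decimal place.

Flow: 43 L/min ÷ 60 = 0.7167 L/s.
R = (PIP − Pplat)/V̇ = (23.0 − 15.0) / 0.7167 = 8.0/0.7167 = 11.162 cmH2O·s/L.
C = Vt/(Pplat − PEEP) = 475.0 / (15.0 − 6) = 475.0/9.0 = 52.778 mL/cmH2O.
τ = R × C = 11.162 × 0.05278 L/cmH2O = 0.5891 s.
Fraction remaining = e^(−Te/τ) = e^(−1.22/0.5891) = 0.1261; trapped volume = 475.0 × 0.1261 = 59.898 mL.
Additional alveolar pressure from trapping ≈ V_trapped / C = 59.898 / 52.778 = 1.135 cmH2O.

1.1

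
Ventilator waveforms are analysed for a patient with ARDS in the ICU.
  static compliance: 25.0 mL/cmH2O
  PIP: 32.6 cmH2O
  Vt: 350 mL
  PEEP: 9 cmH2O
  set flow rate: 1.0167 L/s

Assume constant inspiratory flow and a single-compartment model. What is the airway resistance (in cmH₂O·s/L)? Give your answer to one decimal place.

Equation of motion (constant flow): PIP = Vt/C + R·V̇ + PEEP.
R·V̇ = PIP − Vt/C − PEEP = 32.6 − 350/25.0 − 9 = 32.6 − 14.0 − 9 = 9.6 cmH2O.
R = 9.6 / 1.0167 = 9.442 cmH2O·s/L.

9.4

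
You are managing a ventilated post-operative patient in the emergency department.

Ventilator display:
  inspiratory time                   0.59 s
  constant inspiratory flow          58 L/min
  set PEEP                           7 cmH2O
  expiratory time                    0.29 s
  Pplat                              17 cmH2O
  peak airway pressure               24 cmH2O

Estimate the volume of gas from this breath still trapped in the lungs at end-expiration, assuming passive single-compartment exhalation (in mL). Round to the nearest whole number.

Flow: 58 L/min ÷ 60 = 0.9667 L/s.
Vt = flow × Ti = 0.9667 L/s × 0.59 s × 1000 mL/L = 570.35 mL.
R = (PIP − Pplat)/V̇ = (24 − 17) / 0.9667 = 7.0/0.9667 = 7.241 cmH2O·s/L.
C = Vt/(Pplat − PEEP) = 570.35 / (17 − 7) = 570.35/10.0 = 57.035 mL/cmH2O.
τ = R × C = 7.241 × 0.05704 L/cmH2O = 0.413 s.
Fraction remaining = e^(−Te/τ) = e^(−0.29/0.413) = 0.4955.
Trapped volume = 570.35 × 0.4955 = 282.61 mL.

283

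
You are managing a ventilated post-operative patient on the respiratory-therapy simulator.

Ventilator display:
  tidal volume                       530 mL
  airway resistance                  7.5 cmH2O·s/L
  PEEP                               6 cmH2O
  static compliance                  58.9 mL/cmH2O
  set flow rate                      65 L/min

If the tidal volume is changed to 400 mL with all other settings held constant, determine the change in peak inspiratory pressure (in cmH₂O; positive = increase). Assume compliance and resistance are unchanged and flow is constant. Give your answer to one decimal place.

PIP = Vt/C + R·V̇ + PEEP (constant-flow equation of motion).
Only the elastic term changes: ΔPIP = ΔVt / C = (400 − 530) / 58.9 = -2.207 cmH2O.

-2.2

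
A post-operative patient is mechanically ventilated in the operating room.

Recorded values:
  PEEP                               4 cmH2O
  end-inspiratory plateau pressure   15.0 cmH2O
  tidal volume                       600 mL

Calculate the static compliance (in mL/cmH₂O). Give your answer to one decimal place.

54.5

Cstat = Vt / (Pplat − PEEP) = 600 / (15.0 − 4) = 600 / 11.0 = 54.545 mL/cmH2O.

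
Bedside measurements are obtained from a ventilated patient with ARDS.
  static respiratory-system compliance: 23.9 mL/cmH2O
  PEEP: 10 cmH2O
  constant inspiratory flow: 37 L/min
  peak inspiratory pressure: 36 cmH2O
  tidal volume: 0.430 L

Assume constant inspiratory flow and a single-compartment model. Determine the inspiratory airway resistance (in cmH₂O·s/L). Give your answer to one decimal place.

13.0

Flow: 37 L/min ÷ 60 = 0.6167 L/s.
Equation of motion (constant flow): PIP = Vt/C + R·V̇ + PEEP.
R·V̇ = PIP − Vt/C − PEEP = 36 − 430/23.9 − 10 = 36 − 17.992 − 10 = 8.008 cmH2O.
R = 8.008 / 0.6167 = 12.985 cmH2O·s/L.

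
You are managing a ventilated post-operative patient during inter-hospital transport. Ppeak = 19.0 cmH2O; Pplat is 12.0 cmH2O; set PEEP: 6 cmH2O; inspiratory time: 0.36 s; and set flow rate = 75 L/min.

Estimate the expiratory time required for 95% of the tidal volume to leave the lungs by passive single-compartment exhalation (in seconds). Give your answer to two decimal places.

1.26

Flow: 75 L/min ÷ 60 = 1.25 L/s.
Vt = flow × Ti = 1.25 L/s × 0.36 s × 1000 mL/L = 450.0 mL.
R = (PIP − Pplat)/V̇ = (19.0 − 12.0) / 1.25 = 7.0/1.25 = 5.6 cmH2O·s/L.
C = Vt/(Pplat − PEEP) = 450.0 / (12.0 − 6) = 450.0/6.0 = 75.0 mL/cmH2O.
τ = R × C = 5.6 × 0.075 L/cmH2O = 0.42 s.
t = −τ·ln(1 − 0.95) = −0.42·ln(0.05) = 1.258 s.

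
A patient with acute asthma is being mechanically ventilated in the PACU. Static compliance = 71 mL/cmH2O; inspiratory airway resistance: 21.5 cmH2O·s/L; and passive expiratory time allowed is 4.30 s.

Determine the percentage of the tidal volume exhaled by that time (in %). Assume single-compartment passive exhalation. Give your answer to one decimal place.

94.0

τ = R × C = 21.5 × 71 mL/cmH2O = 21.5 × 0.071 L/cmH2O = 1.527 s.
Passive exhalation: V(t)/V₀ = e^(−t/τ) = e^(−4.30/1.527) = 0.05985.
Fraction exhaled = 1 − 0.05985 = 0.9402 → 94.02%.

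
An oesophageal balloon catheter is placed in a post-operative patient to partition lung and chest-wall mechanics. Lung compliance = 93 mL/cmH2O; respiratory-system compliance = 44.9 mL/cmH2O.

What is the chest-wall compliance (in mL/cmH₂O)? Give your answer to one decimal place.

86.8

1/Ccw = 1/Crs − 1/CL.
1/Ccw = 1/44.9 − 1/93 = 0.01152.
Ccw = 86.806 mL/cmH2O.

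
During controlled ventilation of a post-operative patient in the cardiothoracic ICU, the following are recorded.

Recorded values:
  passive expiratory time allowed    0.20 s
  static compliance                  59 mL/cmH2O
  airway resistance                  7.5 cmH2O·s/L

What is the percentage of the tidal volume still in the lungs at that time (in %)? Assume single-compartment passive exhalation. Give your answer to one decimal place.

63.6

τ = R × C = 7.5 × 59 mL/cmH2O = 7.5 × 0.059 L/cmH2O = 0.4425 s.
Passive exhalation: V(t)/V₀ = e^(−t/τ) = e^(−0.20/0.4425) = 0.6364.
Fraction remaining = 0.6364 → 63.64%.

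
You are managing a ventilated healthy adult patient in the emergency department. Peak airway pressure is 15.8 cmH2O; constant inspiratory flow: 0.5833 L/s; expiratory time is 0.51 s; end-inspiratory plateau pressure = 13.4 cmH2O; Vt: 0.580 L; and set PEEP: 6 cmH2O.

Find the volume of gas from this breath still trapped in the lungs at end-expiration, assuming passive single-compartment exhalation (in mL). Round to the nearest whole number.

119

R = (PIP − Pplat)/V̇ = (15.8 − 13.4) / 0.5833 = 2.4/0.5833 = 4.115 cmH2O·s/L.
C = Vt/(Pplat − PEEP) = 580.0 / (13.4 − 6) = 580.0/7.4 = 78.378 mL/cmH2O.
τ = R × C = 4.115 × 0.07838 L/cmH2O = 0.3225 s.
Fraction remaining = e^(−Te/τ) = e^(−0.51/0.3225) = 0.2057.
Trapped volume = 580.0 × 0.2057 = 119.31 mL.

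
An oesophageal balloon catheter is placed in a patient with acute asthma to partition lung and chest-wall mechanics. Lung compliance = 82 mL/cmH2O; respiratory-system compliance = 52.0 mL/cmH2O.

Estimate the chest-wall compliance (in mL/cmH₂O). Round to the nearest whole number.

142

1/Ccw = 1/Crs − 1/CL.
1/Ccw = 1/52.0 − 1/82 = 0.007036.
Ccw = 142.13 mL/cmH2O.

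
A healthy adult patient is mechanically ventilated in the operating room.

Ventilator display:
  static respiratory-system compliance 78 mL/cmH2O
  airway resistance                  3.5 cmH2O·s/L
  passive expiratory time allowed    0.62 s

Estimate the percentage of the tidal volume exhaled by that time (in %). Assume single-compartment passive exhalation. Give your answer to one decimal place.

τ = R × C = 3.5 × 78 mL/cmH2O = 3.5 × 0.078 L/cmH2O = 0.273 s.
Passive exhalation: V(t)/V₀ = e^(−t/τ) = e^(−0.62/0.273) = 0.1032.
Fraction exhaled = 1 − 0.1032 = 0.8968 → 89.68%.

89.7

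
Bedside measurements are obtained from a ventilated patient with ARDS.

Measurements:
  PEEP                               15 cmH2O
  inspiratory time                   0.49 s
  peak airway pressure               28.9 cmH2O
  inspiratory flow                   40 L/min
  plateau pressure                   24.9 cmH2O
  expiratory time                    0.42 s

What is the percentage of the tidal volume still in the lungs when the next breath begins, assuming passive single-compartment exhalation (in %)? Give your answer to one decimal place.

Flow: 40 L/min ÷ 60 = 0.6667 L/s.
Vt = flow × Ti = 0.6667 L/s × 0.49 s × 1000 mL/L = 326.68 mL.
R = (PIP − Pplat)/V̇ = (28.9 − 24.9) / 0.6667 = 4.0/0.6667 = 6.0 cmH2O·s/L.
C = Vt/(Pplat − PEEP) = 326.68 / (24.9 − 15) = 326.68/9.9 = 32.998 mL/cmH2O.
τ = R × C = 6.0 × 0.033 L/cmH2O = 0.198 s.
Fraction remaining at end-expiration = e^(−Te/τ) = e^(−0.42/0.198) = 0.1199 → 11.99%.

12.0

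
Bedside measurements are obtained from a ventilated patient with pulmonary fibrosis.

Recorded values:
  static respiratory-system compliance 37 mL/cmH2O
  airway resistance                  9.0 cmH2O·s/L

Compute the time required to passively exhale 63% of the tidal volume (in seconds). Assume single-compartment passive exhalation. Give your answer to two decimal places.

τ = R × C = 9.0 × 37 mL/cmH2O = 9.0 × 0.037 L/cmH2O = 0.333 s.
Exhaled fraction f = 1 − e^(−t/τ) → t = −τ·ln(1 − f) = −0.333·ln(0.37) = 0.3311 s.

0.33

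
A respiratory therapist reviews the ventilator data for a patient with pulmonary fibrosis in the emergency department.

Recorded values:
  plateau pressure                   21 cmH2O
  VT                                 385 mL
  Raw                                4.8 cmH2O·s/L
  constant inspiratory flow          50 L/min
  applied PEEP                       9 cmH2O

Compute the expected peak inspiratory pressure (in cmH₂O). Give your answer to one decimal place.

25.0

Flow: 50 L/min ÷ 60 = 0.8333 L/s.
PIP = Pplat + Raw × flow = 21 + 4.8 × 0.8333 = 21 + 4.0 = 25.0 cmH2O.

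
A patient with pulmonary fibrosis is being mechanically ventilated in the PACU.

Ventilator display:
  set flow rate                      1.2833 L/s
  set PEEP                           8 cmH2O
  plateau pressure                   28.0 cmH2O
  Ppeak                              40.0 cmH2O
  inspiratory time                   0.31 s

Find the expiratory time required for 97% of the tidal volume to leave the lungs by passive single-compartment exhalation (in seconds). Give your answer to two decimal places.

0.65

Vt = flow × Ti = 1.2833 L/s × 0.31 s × 1000 mL/L = 397.82 mL.
R = (PIP − Pplat)/V̇ = (40.0 − 28.0) / 1.2833 = 12.0/1.2833 = 9.351 cmH2O·s/L.
C = Vt/(Pplat − PEEP) = 397.82 / (28.0 − 8) = 397.82/20.0 = 19.891 mL/cmH2O.
τ = R × C = 9.351 × 0.01989 L/cmH2O = 0.186 s.
t = −τ·ln(1 − 0.97) = −0.186·ln(0.03) = 0.6522 s.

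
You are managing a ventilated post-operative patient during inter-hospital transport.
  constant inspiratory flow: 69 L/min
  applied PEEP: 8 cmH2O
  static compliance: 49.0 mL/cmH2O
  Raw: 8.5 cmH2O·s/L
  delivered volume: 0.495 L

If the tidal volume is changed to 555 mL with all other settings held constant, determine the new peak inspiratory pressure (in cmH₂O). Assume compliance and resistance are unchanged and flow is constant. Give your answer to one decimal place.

Flow: 69 L/min ÷ 60 = 1.15 L/s.
PIP = Vt/C + R·V̇ + PEEP (constant-flow equation of motion).
Only the elastic term changes: ΔPIP = ΔVt / C = (555 − 495) / 49.0 = 1.224 cmH2O.
Original PIP = 495/49.0 + 8.5×1.15 + 8 = 27.877 cmH2O; new PIP = 27.877 + (1.224) = 29.101 cmH2O.

29.1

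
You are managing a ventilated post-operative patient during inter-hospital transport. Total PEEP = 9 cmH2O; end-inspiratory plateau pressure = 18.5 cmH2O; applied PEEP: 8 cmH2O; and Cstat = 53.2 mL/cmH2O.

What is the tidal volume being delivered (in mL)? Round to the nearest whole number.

End-expiratory occlusion gives total PEEP = 9 cmH2O (intrinsic PEEP = 9 − 8 = 1). Use total PEEP for the elastic gradient.
Vt = Cstat × (Pplat − PEEPtotal) = 53.2 × (18.5 − 9) = 53.2 × 9.5 = 505.4 mL.

505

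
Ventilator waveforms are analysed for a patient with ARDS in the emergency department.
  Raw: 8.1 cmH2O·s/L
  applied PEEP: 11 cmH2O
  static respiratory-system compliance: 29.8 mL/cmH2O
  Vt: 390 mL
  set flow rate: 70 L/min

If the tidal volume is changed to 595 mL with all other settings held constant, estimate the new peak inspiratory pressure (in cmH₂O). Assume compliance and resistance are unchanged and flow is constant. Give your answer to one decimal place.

Flow: 70 L/min ÷ 60 = 1.1667 L/s.
PIP = Vt/C + R·V̇ + PEEP (constant-flow equation of motion).
Only the elastic term changes: ΔPIP = ΔVt / C = (595 − 390) / 29.8 = 6.879 cmH2O.
Original PIP = 390/29.8 + 8.1×1.1667 + 11 = 33.538 cmH2O; new PIP = 33.538 + (6.879) = 40.417 cmH2O.

40.4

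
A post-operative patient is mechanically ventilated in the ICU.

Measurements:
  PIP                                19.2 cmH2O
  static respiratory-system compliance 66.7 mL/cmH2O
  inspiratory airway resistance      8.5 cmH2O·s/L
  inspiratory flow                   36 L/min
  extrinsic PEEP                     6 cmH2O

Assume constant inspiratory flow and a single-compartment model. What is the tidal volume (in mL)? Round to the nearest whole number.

Flow: 36 L/min ÷ 60 = 0.6 L/s.
Equation of motion (constant flow): PIP = Vt/C + R·V̇ + PEEP.
Vt/C = PIP − R·V̇ − PEEP = 19.2 − 5.1 − 6 = 8.1 cmH2O.
Vt = C × 8.1 = 66.7 × 8.1 = 540.27 mL.

540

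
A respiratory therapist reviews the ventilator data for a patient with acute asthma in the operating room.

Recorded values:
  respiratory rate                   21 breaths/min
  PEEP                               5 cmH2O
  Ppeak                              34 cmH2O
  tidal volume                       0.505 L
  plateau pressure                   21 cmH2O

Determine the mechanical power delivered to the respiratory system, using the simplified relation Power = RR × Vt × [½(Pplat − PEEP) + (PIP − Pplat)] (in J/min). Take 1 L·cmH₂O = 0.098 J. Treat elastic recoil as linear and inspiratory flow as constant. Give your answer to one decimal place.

Per-breath work = Vt × [½(Pplat−PEEP) + (PIP−Pplat)] = 0.505 × [0.5×16.0 + 13.0] = 0.505 × 21.0 = 10.605 L·cmH2O.
Power = 21 × 10.605 = 222.71 L·cmH2O/min.
× 0.098 J/(L·cmH2O) → 21.826 J/min.

21.8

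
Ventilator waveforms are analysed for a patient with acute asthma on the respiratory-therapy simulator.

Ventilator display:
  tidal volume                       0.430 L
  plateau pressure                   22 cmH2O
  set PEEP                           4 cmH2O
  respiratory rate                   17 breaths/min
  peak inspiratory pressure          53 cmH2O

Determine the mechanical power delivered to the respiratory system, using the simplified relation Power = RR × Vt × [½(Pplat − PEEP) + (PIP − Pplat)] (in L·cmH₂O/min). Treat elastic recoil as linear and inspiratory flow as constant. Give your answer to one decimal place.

292.4

Per-breath work = Vt × [½(Pplat−PEEP) + (PIP−Pplat)] = 0.430 × [0.5×18.0 + 31.0] = 0.430 × 40.0 = 17.2 L·cmH2O.
Power = 17 × 17.2 = 292.4 L·cmH2O/min.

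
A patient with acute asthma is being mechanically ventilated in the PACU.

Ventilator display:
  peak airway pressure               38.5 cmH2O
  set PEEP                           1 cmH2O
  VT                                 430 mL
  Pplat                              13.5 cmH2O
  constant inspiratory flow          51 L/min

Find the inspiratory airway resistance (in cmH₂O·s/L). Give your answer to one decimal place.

29.4

Flow: 51 L/min ÷ 60 = 0.85 L/s.
Raw = (PIP − Pplat) / flow = (38.5 − 13.5) / 0.85 = 25.0 / 0.85 = 29.412 cmH2O·s/L.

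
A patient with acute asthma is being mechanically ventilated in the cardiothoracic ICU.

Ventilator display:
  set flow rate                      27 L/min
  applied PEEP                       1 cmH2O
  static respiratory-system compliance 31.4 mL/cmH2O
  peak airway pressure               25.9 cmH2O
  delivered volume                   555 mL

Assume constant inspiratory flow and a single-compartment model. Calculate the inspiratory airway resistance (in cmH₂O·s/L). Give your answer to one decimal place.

Flow: 27 L/min ÷ 60 = 0.45 L/s.
Equation of motion (constant flow): PIP = Vt/C + R·V̇ + PEEP.
R·V̇ = PIP − Vt/C − PEEP = 25.9 − 555/31.4 − 1 = 25.9 − 17.675 − 1 = 7.225 cmH2O.
R = 7.225 / 0.45 = 16.056 cmH2O·s/L.

16.1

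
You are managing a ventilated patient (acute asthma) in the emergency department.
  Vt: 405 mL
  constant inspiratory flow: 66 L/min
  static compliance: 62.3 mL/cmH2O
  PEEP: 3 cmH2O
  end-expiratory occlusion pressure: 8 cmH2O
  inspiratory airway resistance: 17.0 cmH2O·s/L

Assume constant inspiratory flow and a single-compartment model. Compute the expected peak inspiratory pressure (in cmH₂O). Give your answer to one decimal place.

Flow: 66 L/min ÷ 60 = 1.1 L/s.
Total PEEP = 8 cmH2O (set 3 + intrinsic 5); this is the baseline alveolar pressure.
Equation of motion (constant flow): PIP = Vt/C + R·V̇ + PEEP.
PIP = 405/62.3 + 17.0×1.1 + 8 = 6.501 + 18.7 + 8 = 33.201 cmH2O.

33.2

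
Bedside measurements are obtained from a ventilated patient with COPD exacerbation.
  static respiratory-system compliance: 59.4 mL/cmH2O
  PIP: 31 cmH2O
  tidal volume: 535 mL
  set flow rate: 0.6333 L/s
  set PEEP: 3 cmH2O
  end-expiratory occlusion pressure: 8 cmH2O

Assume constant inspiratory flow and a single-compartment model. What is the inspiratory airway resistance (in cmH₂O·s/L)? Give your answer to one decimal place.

22.1

Total PEEP = 8 cmH2O (set 3 + intrinsic 5); this is the baseline alveolar pressure.
Equation of motion (constant flow): PIP = Vt/C + R·V̇ + PEEP.
R·V̇ = PIP − Vt/C − PEEP = 31 − 535/59.4 − 8 = 31 − 9.007 − 8 = 13.993 cmH2O.
R = 13.993 / 0.6333 = 22.095 cmH2O·s/L.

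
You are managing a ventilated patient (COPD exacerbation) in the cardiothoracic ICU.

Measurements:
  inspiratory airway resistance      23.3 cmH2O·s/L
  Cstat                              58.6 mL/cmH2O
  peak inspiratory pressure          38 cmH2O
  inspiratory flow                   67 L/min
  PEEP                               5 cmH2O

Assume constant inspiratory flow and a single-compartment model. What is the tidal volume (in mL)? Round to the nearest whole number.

409

Flow: 67 L/min ÷ 60 = 1.1167 L/s.
Equation of motion (constant flow): PIP = Vt/C + R·V̇ + PEEP.
Vt/C = PIP − R·V̇ − PEEP = 38 − 26.019 − 5 = 6.981 cmH2O.
Vt = C × 6.981 = 58.6 × 6.981 = 409.09 mL.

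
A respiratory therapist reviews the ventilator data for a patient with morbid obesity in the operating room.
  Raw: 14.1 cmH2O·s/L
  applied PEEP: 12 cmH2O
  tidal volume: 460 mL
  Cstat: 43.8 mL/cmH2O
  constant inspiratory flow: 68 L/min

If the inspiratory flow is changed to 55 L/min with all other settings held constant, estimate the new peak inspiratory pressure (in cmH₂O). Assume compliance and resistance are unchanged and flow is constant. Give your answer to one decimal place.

35.4

Flow: 68 L/min ÷ 60 = 1.1333 L/s.
New flow: 55 L/min ÷ 60 = 0.9167 L/s.
PIP = Vt/C + R·V̇ + PEEP (constant-flow equation of motion).
Only the resistive term changes: ΔPIP = R × ΔV̇ = 14.1 × (0.9167 − 1.1333) = 14.1 × -0.2166 = -3.054 cmH2O.
Original PIP = 460/43.8 + 14.1×1.1333 + 12 = 38.482 cmH2O; new PIP = 38.482 + (-3.054) = 35.428 cmH2O.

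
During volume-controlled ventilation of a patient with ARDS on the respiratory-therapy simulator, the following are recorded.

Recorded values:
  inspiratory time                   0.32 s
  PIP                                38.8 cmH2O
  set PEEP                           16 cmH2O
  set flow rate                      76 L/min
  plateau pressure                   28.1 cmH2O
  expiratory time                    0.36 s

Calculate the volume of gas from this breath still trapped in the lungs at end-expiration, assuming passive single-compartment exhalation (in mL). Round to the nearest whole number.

Flow: 76 L/min ÷ 60 = 1.2667 L/s.
Vt = flow × Ti = 1.2667 L/s × 0.32 s × 1000 mL/L = 405.34 mL.
R = (PIP − Pplat)/V̇ = (38.8 − 28.1) / 1.2667 = 10.7/1.2667 = 8.447 cmH2O·s/L.
C = Vt/(Pplat − PEEP) = 405.34 / (28.1 − 16) = 405.34/12.1 = 33.499 mL/cmH2O.
τ = R × C = 8.447 × 0.0335 L/cmH2O = 0.283 s.
Fraction remaining = e^(−Te/τ) = e^(−0.36/0.283) = 0.2802.
Trapped volume = 405.34 × 0.2802 = 113.58 mL.

114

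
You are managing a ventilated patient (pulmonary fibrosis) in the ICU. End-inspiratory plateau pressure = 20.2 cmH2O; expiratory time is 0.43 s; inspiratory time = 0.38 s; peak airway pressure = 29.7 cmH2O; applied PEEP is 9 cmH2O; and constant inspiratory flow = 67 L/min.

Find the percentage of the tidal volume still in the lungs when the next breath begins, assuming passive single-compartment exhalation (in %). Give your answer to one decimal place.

26.3

Flow: 67 L/min ÷ 60 = 1.1167 L/s.
Vt = flow × Ti = 1.1167 L/s × 0.38 s × 1000 mL/L = 424.35 mL.
R = (PIP − Pplat)/V̇ = (29.7 − 20.2) / 1.1167 = 9.5/1.1167 = 8.507 cmH2O·s/L.
C = Vt/(Pplat − PEEP) = 424.35 / (20.2 − 9) = 424.35/11.2 = 37.888 mL/cmH2O.
τ = R × C = 8.507 × 0.03789 L/cmH2O = 0.3223 s.
Fraction remaining at end-expiration = e^(−Te/τ) = e^(−0.43/0.3223) = 0.2634 → 26.34%.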